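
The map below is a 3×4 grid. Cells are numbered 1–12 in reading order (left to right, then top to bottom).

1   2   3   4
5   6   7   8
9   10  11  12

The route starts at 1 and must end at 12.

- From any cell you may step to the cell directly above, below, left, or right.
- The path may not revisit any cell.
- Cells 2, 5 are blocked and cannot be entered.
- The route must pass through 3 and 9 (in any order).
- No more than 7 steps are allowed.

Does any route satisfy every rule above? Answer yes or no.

no

The blocked cells wall 9 off from 1 completely — no sequence of moves reaches it at all, so no route can satisfy the rules.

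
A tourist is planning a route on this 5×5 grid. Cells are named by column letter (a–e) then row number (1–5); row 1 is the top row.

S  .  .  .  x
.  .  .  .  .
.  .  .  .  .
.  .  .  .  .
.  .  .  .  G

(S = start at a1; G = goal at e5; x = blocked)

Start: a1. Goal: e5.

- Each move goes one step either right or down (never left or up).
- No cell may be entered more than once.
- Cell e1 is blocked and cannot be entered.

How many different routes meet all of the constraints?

A right/down-only route from a1 to e5 makes exactly 4 down-moves and 4 right-moves in some order.
With no other constraints that would be C(8,4) = 70 routes.
Subtract routes through each blocked cell (inclusion–exclusion for overlaps): − through e1: 1 → 69.
That gives 69 routes.

69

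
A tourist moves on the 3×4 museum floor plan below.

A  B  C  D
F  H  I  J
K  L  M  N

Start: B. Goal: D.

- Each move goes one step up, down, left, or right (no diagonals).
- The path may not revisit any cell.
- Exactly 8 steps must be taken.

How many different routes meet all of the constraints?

Need simple routes of exactly 8 moves from B to D (Manhattan distance 2, so 3 moves are spent on a detour and 3 undoing it).
Branch systematically from the start, pruning whenever the remaining move budget drops below the Manhattan distance to D or differs from it in parity. Grouping the completions by first move — via H: 4; via A: 9; via C: 1 — and summing: 4 + 9 + 1 = 14.
That gives 14 routes.

14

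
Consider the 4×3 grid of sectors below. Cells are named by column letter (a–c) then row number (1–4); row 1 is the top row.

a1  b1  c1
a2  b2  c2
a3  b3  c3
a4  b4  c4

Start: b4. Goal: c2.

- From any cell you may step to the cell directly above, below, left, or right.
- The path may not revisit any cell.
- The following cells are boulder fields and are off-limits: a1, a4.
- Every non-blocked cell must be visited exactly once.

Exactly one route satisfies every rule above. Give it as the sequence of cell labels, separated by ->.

Need to visit all 10 open cells exactly once, starting at b4 and ending at c2.
Cell c4 has only two open neighbours (c3 and b4), so the path must pass straight through it: one of those is the cell it's entered from and the other is where it exits.
Route from b4: right 1 to c4, up 1 to c3, left 2 to a3, up 1 to a2, right 1 to b2, up 1 to b1, right 1 to c1, down 1 to c2 — 9 moves in all.
Check: all 10 open cells covered.

b4 -> c4 -> c3 -> b3 -> a3 -> a2 -> b2 -> b1 -> c1 -> c2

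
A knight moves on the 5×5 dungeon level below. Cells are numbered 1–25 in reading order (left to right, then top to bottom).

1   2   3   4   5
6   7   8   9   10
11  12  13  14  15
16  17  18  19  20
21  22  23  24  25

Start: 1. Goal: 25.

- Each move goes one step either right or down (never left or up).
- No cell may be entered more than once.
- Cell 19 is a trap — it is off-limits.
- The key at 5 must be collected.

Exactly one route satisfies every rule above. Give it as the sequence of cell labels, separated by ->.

1 -> 2 -> 3 -> 4 -> 5 -> 10 -> 15 -> 20 -> 25

Moves only go right or down, so the column and row indices never decrease.
Route from 1: right 4 to 5, down 4 to 25 — 8 moves in all.
Check: all required cells visited.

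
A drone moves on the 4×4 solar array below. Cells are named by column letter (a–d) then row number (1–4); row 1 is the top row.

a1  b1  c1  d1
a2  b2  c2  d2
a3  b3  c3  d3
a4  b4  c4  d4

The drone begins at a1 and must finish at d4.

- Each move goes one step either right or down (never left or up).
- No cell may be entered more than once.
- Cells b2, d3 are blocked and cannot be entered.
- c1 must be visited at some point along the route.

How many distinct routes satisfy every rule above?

1

A right/down-only route from a1 to d4 makes exactly 3 down-moves and 3 right-moves in some order.
With no other constraints that would be C(6,3) = 20 routes.
Split at c1 and multiply the segment counts (each segment already excludes blocked cells): a1→c1: 1; c1→d4: 1; product = 1.
That gives 1 route.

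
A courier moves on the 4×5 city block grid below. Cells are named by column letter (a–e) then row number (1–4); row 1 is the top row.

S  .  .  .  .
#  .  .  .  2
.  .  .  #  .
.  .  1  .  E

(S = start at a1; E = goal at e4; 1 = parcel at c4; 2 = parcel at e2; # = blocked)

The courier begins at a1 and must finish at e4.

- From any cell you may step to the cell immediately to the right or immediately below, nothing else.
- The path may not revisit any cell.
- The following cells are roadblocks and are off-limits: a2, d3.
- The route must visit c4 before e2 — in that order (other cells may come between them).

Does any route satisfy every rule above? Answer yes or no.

no

e2 lies above c4, so going from c4 to e2 would need an upward move — but moves only go right/down, so c4 cannot be visited before e2.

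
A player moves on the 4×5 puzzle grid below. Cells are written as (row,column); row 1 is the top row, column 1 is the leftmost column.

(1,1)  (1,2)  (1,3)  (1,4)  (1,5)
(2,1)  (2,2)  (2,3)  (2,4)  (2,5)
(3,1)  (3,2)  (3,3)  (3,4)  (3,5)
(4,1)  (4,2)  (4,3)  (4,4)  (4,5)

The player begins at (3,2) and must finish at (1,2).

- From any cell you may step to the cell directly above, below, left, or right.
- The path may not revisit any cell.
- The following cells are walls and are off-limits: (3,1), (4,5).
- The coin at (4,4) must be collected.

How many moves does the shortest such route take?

Any route passes through (4,4) somewhere between (3,2) and (1,2). Summing Manhattan distances along the two legs ((3,2) → (4,4) → (1,2)) gives a lower bound of 3 + 5 = 8 moves.
A route of 8 moves achieves this: (3,2) → (4,2) → (4,3) → (4,4) → (3,4) → (2,4) → (1,4) → (1,3) → (1,2).
Since 8 matches the lower bound, it is optimal.

8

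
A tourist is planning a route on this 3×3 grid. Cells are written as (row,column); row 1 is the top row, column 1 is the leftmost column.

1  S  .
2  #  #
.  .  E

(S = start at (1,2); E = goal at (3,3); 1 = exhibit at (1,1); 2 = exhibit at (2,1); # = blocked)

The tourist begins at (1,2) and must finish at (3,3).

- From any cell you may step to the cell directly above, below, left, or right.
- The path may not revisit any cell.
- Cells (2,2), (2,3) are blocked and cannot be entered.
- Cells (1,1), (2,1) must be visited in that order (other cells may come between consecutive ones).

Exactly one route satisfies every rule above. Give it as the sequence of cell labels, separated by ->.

(1,2) -> (1,1) -> (2,1) -> (3,1) -> (3,2) -> (3,3)

The waypoints must appear in the order (1,1), (2,1), with no cell reused.
Route from (1,2): left to (1,1), 2× down (reaching (3,1)), 2× right (reaching (3,3)) — 5 moves in all.
Check: order respected (1 at step 1, 2 at step 2).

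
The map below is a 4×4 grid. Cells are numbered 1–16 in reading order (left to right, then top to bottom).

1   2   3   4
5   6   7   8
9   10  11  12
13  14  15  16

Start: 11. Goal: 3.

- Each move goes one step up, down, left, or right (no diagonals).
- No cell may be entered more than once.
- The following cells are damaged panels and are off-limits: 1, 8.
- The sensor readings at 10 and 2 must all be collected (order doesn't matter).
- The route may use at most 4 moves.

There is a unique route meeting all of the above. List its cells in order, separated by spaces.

Any route must reach 10 and 2 and still end at 3 within 4 moves, so the order of the required stops is forced.
Route from 11: left to 10, 2× up (reaching 2), right to 3 — 4 moves in all.
Check: all required cells visited; 4 ≤ 4 moves.

11 10 6 2 3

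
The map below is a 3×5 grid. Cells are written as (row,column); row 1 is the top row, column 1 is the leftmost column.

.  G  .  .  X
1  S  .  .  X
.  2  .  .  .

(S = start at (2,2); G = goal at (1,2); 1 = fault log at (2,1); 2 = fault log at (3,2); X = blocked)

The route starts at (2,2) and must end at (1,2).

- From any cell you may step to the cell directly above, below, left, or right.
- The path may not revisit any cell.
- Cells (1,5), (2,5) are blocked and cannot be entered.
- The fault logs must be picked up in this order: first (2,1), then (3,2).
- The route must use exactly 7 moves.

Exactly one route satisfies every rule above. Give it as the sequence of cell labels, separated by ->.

(2,2) -> (2,1) -> (3,1) -> (3,2) -> (3,3) -> (2,3) -> (1,3) -> (1,2)

The waypoints must appear in the order (2,1), (3,2), with no cell reused.
Route from (2,2): left to (2,1), down to (3,1), 2× right (reaching (3,3)), 2× up (reaching (1,3)), left to (1,2) — 7 moves in all.
Check: order respected (1 at step 1, 2 at step 3); 7 moves as required.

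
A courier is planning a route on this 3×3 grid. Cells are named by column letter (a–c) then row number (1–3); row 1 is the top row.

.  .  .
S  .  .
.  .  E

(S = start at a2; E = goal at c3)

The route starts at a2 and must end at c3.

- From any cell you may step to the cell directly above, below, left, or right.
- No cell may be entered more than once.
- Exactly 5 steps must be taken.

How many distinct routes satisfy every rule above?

5

Need simple routes of exactly 5 moves from a2 to c3 (Manhattan distance 3, so 1 moves are spent on a detour and 1 undoing it).
Enumerating: a2 a1 b1 b2 b3 c3 | a2 a1 b1 b2 c2 c3 | a2 a1 b1 c1 c2 c3 | a2 a3 b3 b2 c2 c3 | a2 b2 b1 c1 c2 c3.
That gives 5 routes.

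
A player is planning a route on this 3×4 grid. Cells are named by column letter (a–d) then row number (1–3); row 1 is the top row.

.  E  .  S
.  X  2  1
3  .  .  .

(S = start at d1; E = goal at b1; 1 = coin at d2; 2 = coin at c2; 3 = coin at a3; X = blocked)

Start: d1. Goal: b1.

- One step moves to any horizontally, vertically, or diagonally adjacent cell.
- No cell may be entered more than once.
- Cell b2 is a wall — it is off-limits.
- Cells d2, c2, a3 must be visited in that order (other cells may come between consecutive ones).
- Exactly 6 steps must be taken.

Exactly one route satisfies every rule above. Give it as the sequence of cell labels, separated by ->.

The waypoints must appear in the order d2, c2, a3, with no cell reused.
Route from d1: down to d2, left to c2, down-left to b3, left to a3, up to a2, up-right to b1 — 6 moves in all.
Check: order respected (1 at step 1, 2 at step 2, 3 at step 4); 6 moves as required.

d1 -> d2 -> c2 -> b3 -> a3 -> a2 -> b1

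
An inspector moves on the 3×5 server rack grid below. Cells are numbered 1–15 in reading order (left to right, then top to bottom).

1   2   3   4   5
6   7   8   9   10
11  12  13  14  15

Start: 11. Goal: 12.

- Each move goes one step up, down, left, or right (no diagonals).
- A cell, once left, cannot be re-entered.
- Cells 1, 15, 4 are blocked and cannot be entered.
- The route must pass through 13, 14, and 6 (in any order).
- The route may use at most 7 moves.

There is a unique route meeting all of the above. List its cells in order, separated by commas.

Any route must reach 13, 14, and 6 and still end at 12 within 7 moves, so the order of the required stops is forced.
Route from 11: up to 6, 3× right (reaching 9), down to 14, 2× left (reaching 12) — 7 moves in all.
Check: all required cells visited; 7 ≤ 7 moves.

11, 6, 7, 8, 9, 14, 13, 12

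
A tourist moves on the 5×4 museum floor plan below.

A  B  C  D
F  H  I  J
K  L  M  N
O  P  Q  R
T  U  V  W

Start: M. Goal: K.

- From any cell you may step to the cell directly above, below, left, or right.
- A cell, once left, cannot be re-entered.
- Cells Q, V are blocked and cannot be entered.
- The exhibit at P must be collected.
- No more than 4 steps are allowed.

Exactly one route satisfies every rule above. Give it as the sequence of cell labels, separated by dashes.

The budget equals the shortest possible length, so every move has to be on a shortest route through the required cells.
Route from M: left to L, down to P, left to O, up to K — 4 moves in all.
Check: all required cells visited; 4 ≤ 4 moves.

M - L - P - O - K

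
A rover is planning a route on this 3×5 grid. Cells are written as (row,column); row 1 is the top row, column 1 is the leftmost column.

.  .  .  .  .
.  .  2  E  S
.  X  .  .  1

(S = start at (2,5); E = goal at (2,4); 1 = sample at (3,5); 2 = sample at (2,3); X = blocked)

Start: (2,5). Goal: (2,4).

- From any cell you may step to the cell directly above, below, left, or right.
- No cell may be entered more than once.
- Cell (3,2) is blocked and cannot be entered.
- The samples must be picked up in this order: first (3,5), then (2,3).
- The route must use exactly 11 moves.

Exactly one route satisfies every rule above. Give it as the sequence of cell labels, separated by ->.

The waypoints must appear in the order (3,5), (2,3), with no cell reused.
Route from (2,5): down 1 to (3,5), left 2 to (3,3), up 1 to (2,3), left 2 to (2,1), up 1 to (1,1), right 3 to (1,4), down 1 to (2,4) — 11 moves in all.
Check: order respected (1 at step 1, 2 at step 4); 11 moves as required.

(2,5) -> (3,5) -> (3,4) -> (3,3) -> (2,3) -> (2,2) -> (2,1) -> (1,1) -> (1,2) -> (1,3) -> (1,4) -> (2,4)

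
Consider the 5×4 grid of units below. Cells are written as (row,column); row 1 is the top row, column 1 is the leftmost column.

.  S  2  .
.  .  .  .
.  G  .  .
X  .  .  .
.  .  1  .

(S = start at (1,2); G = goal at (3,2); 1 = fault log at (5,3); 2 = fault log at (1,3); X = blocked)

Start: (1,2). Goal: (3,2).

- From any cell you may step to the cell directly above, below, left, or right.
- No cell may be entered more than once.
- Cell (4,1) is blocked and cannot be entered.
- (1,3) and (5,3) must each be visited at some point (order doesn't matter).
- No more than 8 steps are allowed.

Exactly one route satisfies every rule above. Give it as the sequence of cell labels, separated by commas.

The budget equals the shortest possible length, so every move has to be on a shortest route through the required cells.
Route from (1,2): right 1 to (1,3), down 4 to (5,3), left 1 to (5,2), up 2 to (3,2) — 8 moves in all.
Check: all required cells visited; 8 ≤ 8 moves.

(1,2), (1,3), (2,3), (3,3), (4,3), (5,3), (5,2), (4,2), (3,2)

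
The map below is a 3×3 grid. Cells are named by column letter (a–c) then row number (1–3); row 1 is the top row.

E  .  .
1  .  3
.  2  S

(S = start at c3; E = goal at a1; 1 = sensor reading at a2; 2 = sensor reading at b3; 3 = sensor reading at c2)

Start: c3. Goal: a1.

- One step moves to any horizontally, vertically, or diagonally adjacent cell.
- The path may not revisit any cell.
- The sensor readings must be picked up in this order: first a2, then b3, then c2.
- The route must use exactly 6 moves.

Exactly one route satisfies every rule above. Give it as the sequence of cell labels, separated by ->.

c3 -> b2 -> a2 -> b3 -> c2 -> b1 -> a1

The waypoints must appear in the order a2, b3, c2, with no cell reused.
Route from c3: up-left 1 to b2, left 1 to a2, down-right 1 to b3, up-right 1 to c2, up-left 1 to b1, left 1 to a1 — 6 moves in all.
Check: order respected (1 at step 2, 2 at step 3, 3 at step 4); 6 moves as required.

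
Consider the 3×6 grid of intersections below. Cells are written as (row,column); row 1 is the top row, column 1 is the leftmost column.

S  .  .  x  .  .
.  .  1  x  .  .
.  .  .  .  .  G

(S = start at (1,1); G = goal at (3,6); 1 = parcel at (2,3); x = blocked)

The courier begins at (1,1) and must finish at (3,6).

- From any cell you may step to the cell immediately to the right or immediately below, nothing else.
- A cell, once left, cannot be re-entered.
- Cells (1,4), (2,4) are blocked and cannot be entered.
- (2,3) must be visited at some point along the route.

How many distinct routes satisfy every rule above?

3

A right/down-only route from (1,1) to (3,6) makes exactly 2 down-moves and 5 right-moves in some order.
With no other constraints that would be C(7,2) = 21 routes.
Split at (2,3) and multiply the segment counts (each segment already excludes blocked cells): (1,1)→(2,3): 3; (2,3)→(3,6): 1; product = 3.
That gives 3 routes.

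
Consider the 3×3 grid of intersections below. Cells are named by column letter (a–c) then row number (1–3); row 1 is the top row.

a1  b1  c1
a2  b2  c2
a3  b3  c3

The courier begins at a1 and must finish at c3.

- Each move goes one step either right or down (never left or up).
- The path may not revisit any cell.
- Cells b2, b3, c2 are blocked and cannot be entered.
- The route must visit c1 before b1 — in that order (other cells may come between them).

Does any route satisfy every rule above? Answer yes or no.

b1 lies to the left of c1, so going from c1 to b1 would need a leftward move — but moves only go right/down, so c1 cannot be visited before b1.

no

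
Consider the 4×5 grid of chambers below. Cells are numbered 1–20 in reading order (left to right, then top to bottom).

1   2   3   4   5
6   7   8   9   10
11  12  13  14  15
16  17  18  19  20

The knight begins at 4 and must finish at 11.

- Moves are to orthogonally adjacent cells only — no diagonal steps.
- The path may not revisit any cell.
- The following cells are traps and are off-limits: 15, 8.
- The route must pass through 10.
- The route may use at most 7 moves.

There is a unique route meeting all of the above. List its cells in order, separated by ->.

The 7-move cap with required stops at 10 leaves no slack for detours.
Route from 4: right 1 to 5, down 1 to 10, left 1 to 9, down 1 to 14, left 3 to 11 — 7 moves in all.
Check: all required cells visited; 7 ≤ 7 moves.

4 -> 5 -> 10 -> 9 -> 14 -> 13 -> 12 -> 11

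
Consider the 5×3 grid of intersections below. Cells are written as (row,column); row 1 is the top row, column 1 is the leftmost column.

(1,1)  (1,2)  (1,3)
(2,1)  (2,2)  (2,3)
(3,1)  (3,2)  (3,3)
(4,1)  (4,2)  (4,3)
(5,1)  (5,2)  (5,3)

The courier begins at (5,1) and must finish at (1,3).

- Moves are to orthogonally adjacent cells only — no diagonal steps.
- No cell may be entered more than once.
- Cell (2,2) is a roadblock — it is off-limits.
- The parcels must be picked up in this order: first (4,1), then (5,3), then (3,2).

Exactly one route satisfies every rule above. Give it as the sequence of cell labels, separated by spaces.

(5,1) (4,1) (4,2) (5,2) (5,3) (4,3) (3,3) (3,2) (3,1) (2,1) (1,1) (1,2) (1,3)

The waypoints must appear in the order (4,1), (5,3), (3,2), with no cell reused.
Route from (5,1): up 1 to (4,1), right 1 to (4,2), down 1 to (5,2), right 1 to (5,3), up 2 to (3,3), left 2 to (3,1), up 2 to (1,1), right 2 to (1,3) — 12 moves in all.
Check: order respected ((4,1) at step 1, (5,3) at step 4, (3,2) at step 7).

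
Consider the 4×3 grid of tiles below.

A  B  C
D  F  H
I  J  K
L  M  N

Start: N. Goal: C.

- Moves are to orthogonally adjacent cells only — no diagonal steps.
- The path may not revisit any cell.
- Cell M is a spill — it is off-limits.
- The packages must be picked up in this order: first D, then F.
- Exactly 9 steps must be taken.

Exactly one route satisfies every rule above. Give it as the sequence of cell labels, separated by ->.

The waypoints must appear in the order D, F, with no cell reused.
Route from N: up 1 to K, left 2 to I, up 2 to A, right 1 to B, down 1 to F, right 1 to H, up 1 to C — 9 moves in all.
Check: order respected (D at step 4, F at step 7); 9 moves as required.

N -> K -> J -> I -> D -> A -> B -> F -> H -> C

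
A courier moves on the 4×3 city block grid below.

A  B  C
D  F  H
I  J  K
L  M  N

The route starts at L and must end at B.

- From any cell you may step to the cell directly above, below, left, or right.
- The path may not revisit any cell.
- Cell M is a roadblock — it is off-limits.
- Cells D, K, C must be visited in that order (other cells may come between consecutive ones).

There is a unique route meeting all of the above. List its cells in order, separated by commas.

L, I, D, F, J, K, H, C, B

The waypoints must appear in the order D, K, C, with no cell reused.
Route from L: 2× up (reaching D), right to F, down to J, right to K, 2× up (reaching C), left to B — 8 moves in all.
Check: order respected (D at step 2, K at step 5, C at step 7).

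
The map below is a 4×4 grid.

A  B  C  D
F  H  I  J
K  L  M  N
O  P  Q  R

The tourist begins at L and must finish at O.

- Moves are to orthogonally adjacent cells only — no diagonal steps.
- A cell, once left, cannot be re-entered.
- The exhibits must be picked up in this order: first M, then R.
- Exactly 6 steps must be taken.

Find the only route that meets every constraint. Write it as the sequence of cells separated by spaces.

L M N R Q P O

The waypoints must appear in the order M, R, with no cell reused.
Route from L: 2× right (reaching N), down to R, 3× left (reaching O) — 6 moves in all.
Check: order respected (M at step 1, R at step 3); 6 moves as required.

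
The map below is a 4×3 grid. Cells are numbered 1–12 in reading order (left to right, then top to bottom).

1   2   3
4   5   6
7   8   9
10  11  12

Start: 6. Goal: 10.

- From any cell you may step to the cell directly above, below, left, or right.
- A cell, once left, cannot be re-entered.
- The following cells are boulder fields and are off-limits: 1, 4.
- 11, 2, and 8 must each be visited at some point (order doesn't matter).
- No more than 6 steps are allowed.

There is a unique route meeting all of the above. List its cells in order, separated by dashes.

6 - 3 - 2 - 5 - 8 - 11 - 10

Any route must reach 11, 2, and 8 and still end at 10 within 6 moves, so the order of the required stops is forced.
Route from 6: up 1 to 3, left 1 to 2, down 3 to 11, left 1 to 10 — 6 moves in all.
Check: all required cells visited; 6 ≤ 6 moves.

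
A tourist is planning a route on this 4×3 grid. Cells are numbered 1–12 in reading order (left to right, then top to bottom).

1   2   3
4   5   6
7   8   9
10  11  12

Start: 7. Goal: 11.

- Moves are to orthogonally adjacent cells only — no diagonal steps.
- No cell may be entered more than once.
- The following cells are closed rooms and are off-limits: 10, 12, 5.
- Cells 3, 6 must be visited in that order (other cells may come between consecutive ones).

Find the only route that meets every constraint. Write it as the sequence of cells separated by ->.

The waypoints must appear in the order 3, 6, with no cell reused.
Route from 7: up 2 to 1, right 2 to 3, down 2 to 9, left 1 to 8, down 1 to 11 — 8 moves in all.
Check: order respected (3 at step 4, 6 at step 5).

7 -> 4 -> 1 -> 2 -> 3 -> 6 -> 9 -> 8 -> 11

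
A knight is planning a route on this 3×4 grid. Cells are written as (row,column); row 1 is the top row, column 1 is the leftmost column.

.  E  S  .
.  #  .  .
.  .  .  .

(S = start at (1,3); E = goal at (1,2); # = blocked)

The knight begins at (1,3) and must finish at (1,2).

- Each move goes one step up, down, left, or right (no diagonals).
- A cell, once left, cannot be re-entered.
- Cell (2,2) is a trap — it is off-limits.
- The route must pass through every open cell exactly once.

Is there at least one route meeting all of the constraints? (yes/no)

no

Colour the cells like a checkerboard: each orthogonal step flips colour, so a Hamiltonian route alternates colours. Here there are 5 cells of one colour and 6 of the other, with start on the opposite colour to the goal — the counts and endpoints can't be arranged into an alternating sequence of length 11, so no Hamiltonian route exists.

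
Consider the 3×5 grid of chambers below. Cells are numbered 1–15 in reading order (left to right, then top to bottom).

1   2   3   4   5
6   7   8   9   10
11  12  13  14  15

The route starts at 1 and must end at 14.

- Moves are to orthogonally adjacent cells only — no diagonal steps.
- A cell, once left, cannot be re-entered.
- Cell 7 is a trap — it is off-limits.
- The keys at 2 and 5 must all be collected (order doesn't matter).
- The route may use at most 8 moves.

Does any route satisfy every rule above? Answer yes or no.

yes

One route that works: 1 → 2 → 3 → 4 → 5 → 10 → 15 → 14.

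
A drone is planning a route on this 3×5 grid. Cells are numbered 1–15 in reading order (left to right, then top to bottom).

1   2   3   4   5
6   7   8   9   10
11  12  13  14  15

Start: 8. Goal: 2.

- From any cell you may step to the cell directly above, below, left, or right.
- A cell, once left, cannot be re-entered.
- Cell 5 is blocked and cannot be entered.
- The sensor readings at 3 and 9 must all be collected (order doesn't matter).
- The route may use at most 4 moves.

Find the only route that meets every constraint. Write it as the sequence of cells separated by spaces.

8 9 4 3 2

Any route must reach 3 and 9 and still end at 2 within 4 moves, so the order of the required stops is forced.
Route from 8: right 1 to 9, up 1 to 4, left 2 to 2 — 4 moves in all.
Check: all required cells visited; 4 ≤ 4 moves.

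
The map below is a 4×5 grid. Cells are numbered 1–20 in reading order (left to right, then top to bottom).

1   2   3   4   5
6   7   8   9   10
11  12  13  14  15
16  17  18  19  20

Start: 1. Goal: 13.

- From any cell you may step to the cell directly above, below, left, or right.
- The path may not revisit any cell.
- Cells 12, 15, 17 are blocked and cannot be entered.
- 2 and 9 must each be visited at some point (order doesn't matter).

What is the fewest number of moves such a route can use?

Any route passes through 2 and 9 in some order between 1 and 13. Summing Manhattan distances along each leg and taking the cheapest ordering (1 → 2 → 9 → 13) gives a lower bound of 1 + 3 + 2 = 6 moves.
A route of 6 moves achieves this: 1 → 2 → 7 → 8 → 9 → 14 → 13.
Since 6 matches the lower bound, it is optimal.

6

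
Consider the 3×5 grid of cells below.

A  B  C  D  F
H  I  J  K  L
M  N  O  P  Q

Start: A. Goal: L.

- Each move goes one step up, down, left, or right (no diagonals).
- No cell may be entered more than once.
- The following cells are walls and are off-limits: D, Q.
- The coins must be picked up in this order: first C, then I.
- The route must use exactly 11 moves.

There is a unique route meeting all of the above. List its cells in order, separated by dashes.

The waypoints must appear in the order C, I, with no cell reused.
Route from A: right 2 to C, down 1 to J, left 2 to H, down 1 to M, right 3 to P, up 1 to K, right 1 to L — 11 moves in all.
Check: order respected (C at step 2, I at step 4); 11 moves as required.

A - B - C - J - I - H - M - N - O - P - K - L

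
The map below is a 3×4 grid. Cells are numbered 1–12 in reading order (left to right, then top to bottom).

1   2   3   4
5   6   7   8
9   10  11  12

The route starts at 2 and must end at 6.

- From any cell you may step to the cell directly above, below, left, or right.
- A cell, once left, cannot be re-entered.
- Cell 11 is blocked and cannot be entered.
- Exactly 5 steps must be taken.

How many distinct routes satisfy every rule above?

Need simple routes of exactly 5 moves from 2 to 6 (Manhattan distance 1, so 2 moves are spent on a detour and 2 undoing it).
Enumerating: 2 1 5 9 10 6 | 2 3 4 8 7 6.
That gives 2 routes.

2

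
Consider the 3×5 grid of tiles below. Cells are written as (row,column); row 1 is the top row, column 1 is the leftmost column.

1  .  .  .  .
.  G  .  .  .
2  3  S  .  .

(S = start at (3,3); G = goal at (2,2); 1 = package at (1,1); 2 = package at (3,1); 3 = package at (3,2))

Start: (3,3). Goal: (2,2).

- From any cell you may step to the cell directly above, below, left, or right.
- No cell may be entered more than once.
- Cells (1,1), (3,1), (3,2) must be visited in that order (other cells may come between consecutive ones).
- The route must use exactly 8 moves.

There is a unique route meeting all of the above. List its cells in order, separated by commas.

The waypoints must appear in the order (1,1), (3,1), (3,2), with no cell reused.
Route from (3,3): up 2 to (1,3), left 2 to (1,1), down 2 to (3,1), right 1 to (3,2), up 1 to (2,2) — 8 moves in all.
Check: order respected (1 at step 4, 2 at step 6, 3 at step 7); 8 moves as required.

(3,3), (2,3), (1,3), (1,2), (1,1), (2,1), (3,1), (3,2), (2,2)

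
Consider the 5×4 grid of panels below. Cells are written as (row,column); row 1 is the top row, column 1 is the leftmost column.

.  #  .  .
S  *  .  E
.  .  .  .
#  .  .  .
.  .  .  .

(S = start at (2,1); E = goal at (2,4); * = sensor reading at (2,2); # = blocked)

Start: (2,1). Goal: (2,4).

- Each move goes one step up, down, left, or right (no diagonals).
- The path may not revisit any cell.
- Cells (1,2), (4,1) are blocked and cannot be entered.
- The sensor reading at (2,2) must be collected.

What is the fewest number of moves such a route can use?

Any route passes through (2,2) somewhere between (2,1) and (2,4). Summing Manhattan distances along the two legs ((2,1) → (2,2) → (2,4)) gives a lower bound of 1 + 2 = 3 moves.
A route of 3 moves achieves this: (2,1) → (2,2) → (2,3) → (2,4).
Since 3 matches the lower bound, it is optimal.

3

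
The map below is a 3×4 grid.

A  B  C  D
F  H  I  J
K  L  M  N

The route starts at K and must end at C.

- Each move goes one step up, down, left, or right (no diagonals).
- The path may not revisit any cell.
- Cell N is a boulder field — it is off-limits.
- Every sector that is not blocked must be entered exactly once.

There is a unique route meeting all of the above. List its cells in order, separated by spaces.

Need to visit all 11 open cells exactly once, starting at K and ending at C.
Cell A has only two open neighbours (F and B), so the path must pass straight through it: one of those is the cell it's entered from and the other is where it exits.
Route from K: up 2 to A, right 1 to B, down 2 to L, right 1 to M, up 1 to I, right 1 to J, up 1 to D, left 1 to C — 10 moves in all.
Check: all 11 open cells covered.

K F A B H L M I J D C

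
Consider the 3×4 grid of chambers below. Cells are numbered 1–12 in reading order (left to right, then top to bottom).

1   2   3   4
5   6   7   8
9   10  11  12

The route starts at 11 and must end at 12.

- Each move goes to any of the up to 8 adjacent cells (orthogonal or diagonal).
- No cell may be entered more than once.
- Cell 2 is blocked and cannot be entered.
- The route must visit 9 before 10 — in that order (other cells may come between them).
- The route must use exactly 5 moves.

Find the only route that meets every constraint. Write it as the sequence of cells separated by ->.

The waypoints must appear in the order 9, 10, with no cell reused.
Route from 11: up-left to 6, down-left to 9, right to 10, up-right to 7, down-right to 12 — 5 moves in all.
Check: order respected (9 at step 2, 10 at step 3); 5 moves as required.

11 -> 6 -> 9 -> 10 -> 7 -> 12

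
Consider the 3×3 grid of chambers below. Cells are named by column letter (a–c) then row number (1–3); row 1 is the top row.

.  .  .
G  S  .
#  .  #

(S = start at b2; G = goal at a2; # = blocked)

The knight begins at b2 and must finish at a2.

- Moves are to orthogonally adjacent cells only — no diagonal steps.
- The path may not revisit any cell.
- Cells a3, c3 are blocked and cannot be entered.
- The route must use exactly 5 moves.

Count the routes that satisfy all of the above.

Need simple routes of exactly 5 moves from b2 to a2 (Manhattan distance 1, so 2 moves are spent on a detour and 2 undoing it).
Enumerating: b2 c2 c1 b1 a1 a2.
That gives 1 route.

1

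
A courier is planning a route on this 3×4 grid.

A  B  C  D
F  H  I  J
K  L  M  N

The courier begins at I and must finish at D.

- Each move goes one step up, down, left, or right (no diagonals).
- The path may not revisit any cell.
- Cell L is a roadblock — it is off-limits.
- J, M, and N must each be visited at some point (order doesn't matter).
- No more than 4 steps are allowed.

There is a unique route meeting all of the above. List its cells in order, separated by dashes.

The budget equals the shortest possible length, so every move has to be on a shortest route through the required cells.
Route from I: down to M, right to N, 2× up (reaching D) — 4 moves in all.
Check: all required cells visited; 4 ≤ 4 moves.

I - M - N - J - D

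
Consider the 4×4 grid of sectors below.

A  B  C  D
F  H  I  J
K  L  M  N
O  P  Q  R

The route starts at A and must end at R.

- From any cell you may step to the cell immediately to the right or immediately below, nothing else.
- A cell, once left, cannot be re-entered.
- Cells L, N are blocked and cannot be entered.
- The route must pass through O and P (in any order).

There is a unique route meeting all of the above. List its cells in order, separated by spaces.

Moves only go right or down, so the column and row indices never decrease.
Route from A: 3× down (reaching O), 3× right (reaching R) — 6 moves in all.
Check: all required cells visited.

A F K O P Q R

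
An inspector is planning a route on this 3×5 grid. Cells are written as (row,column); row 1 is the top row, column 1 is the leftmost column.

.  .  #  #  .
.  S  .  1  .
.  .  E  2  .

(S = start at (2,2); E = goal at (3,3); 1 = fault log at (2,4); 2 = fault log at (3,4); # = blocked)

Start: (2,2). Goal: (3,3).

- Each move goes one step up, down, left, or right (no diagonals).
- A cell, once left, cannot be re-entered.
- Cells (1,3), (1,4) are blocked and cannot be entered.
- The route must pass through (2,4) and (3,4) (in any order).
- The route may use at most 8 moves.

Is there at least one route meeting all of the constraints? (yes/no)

yes

One route that works: (2,2) → (2,3) → (2,4) → (3,4) → (3,3).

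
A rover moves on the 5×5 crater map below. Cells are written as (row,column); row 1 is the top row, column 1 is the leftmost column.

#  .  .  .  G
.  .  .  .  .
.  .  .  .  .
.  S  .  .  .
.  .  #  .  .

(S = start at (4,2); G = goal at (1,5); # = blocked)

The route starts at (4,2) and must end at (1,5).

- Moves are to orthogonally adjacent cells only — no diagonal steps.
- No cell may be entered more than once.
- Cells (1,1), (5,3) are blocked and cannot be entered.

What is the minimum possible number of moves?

The Manhattan distance from (4,2) to (1,5) is |4−1| + |2−5| = 6, so at least 6 moves are needed.
A route of 6 moves achieves this: (4,2) → (3,2) → (2,2) → (1,2) → (1,3) → (1,4) → (1,5).
Since 6 matches the lower bound, it is optimal.

6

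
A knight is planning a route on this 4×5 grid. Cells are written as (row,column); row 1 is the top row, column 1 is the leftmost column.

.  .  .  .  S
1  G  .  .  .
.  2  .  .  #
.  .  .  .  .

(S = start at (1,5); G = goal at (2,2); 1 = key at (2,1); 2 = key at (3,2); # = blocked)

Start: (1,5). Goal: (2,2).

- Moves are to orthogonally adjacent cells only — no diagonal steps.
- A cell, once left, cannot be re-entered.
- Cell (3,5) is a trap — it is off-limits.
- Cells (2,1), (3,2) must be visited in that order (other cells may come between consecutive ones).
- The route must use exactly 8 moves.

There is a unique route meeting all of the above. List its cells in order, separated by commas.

(1,5), (1,4), (1,3), (1,2), (1,1), (2,1), (3,1), (3,2), (2,2)

The waypoints must appear in the order (2,1), (3,2), with no cell reused.
Route from (1,5): 4× left (reaching (1,1)), 2× down (reaching (3,1)), right to (3,2), up to (2,2) — 8 moves in all.
Check: order respected (1 at step 5, 2 at step 7); 8 moves as required.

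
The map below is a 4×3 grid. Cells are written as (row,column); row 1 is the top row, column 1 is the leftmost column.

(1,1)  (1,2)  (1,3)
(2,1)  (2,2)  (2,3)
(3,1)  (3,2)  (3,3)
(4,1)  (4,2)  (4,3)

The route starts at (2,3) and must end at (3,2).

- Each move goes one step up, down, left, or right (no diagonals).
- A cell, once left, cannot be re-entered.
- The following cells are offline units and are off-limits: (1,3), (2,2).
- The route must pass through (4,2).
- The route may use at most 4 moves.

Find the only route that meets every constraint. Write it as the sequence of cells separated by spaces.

(2,3) (3,3) (4,3) (4,2) (3,2)

The 4-move cap with required stops at (4,2) leaves no slack for detours.
Route from (2,3): down 2 to (4,3), left 1 to (4,2), up 1 to (3,2) — 4 moves in all.
Check: all required cells visited; 4 ≤ 4 moves.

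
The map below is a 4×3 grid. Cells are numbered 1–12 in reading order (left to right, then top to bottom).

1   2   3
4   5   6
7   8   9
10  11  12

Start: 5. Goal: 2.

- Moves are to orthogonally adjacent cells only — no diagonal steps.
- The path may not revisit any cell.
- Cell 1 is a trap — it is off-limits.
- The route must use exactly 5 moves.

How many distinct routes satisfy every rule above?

Need simple routes of exactly 5 moves from 5 to 2 (Manhattan distance 1, so 2 moves are spent on a detour and 2 undoing it).
Enumerating: 5 8 9 6 3 2.
That gives 1 route.

1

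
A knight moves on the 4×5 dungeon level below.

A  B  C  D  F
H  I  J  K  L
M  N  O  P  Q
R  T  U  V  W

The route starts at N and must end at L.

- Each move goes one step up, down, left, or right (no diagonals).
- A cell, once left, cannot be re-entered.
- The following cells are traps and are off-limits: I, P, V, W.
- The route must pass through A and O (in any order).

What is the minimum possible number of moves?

12

Any route passes through A and O in some order between N and L. Summing Manhattan distances along each leg and taking the cheapest ordering (N → O → A → L) gives a lower bound of 1 + 4 + 5 = 10 moves.
The shortest route satisfying every rule uses 12 moves: N → O → U → T → R → M → H → A → B → C → J → K → L.
The no-revisit rule (legs can't share cells) pushes the minimum above the 10-move bound; an exhaustive check rules out every length from 10 to 11, leaving 12 as the minimum.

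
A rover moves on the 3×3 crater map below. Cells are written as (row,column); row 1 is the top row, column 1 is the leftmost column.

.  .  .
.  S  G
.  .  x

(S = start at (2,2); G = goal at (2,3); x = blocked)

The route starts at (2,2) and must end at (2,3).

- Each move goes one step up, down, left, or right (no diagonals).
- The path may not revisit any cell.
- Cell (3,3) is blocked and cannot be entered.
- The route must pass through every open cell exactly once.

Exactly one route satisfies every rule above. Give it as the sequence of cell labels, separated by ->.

Need to visit all 8 open cells exactly once, starting at (2,2) and ending at (2,3).
Cell (3,2) has only two open neighbours ((2,2) and (3,1)), so the path must pass straight through it: one of those is the cell it's entered from and the other is where it exits.
Route from (2,2): down 1 to (3,2), left 1 to (3,1), up 2 to (1,1), right 2 to (1,3), down 1 to (2,3) — 7 moves in all.
Check: all 8 open cells covered.

(2,2) -> (3,2) -> (3,1) -> (2,1) -> (1,1) -> (1,2) -> (1,3) -> (2,3)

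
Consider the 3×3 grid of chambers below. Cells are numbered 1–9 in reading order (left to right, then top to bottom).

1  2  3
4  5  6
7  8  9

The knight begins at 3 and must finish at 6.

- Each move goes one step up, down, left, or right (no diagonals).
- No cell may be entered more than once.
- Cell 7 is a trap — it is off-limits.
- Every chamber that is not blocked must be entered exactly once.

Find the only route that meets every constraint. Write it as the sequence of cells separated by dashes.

Need to visit all 8 open cells exactly once, starting at 3 and ending at 6.
Cell 8 has only two open neighbours (5 and 9), so the path must pass straight through it: one of those is the cell it's entered from and the other is where it exits.
Route from 3: 2× left (reaching 1), down to 4, right to 5, down to 8, right to 9, up to 6 — 7 moves in all.
Check: all 8 open cells covered.

3 - 2 - 1 - 4 - 5 - 8 - 9 - 6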